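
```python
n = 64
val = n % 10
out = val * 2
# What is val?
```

Trace:
`n = 64` → n = 64
`val = n % 10` → val = 4
`out = val * 2` → out = 8
So val = 4

Answer: 4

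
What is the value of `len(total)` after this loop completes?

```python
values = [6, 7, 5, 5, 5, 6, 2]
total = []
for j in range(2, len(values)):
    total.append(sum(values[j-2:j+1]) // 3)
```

Number of 3-element averages
`total` takes the values: [] → [6] → [6, 5] → [6, 5, 5] → [6, 5, 5, 5] → [6, 5, 5, 5, 4]
So `len(total)` = 5

Answer: 5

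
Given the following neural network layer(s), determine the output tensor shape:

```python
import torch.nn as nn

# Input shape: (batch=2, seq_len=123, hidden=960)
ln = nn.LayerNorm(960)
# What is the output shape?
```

Input: (2, 123, 960) -> Output: (2, 123, 960)

Answer: (2, 123, 960)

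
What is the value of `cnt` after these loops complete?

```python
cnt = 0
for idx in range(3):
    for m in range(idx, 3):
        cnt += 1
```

Upper triangle: 3 + 2 + ... + 1
`cnt` takes the values: 0 → 1 → 2 → 3 → 4 → 5 → 6

Answer: 6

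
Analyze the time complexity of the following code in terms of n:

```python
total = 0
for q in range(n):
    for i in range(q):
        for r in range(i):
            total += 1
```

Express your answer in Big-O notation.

Each loop level contributes: n × n × n. Multiplying the contributions gives O(n^3).

Answer: O(n^3)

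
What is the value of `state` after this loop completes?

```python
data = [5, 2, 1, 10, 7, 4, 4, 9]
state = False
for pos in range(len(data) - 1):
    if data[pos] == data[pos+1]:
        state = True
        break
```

Check consecutive duplicates in [5, 2, 1, 10, 7, 4, 4, 9]
`state` takes the values: False → True

Answer: True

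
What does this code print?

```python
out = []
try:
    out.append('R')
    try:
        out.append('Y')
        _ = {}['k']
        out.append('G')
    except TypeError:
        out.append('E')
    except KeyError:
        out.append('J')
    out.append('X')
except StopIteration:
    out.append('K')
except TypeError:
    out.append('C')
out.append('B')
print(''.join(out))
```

Execution trace: 'R' (try body) → 'Y' (inner try body) → 'J' (inner except KeyError) → 'X' (try body, no exception) → 'B' (after the try/except). Output: RYJXB

Answer: RYJXB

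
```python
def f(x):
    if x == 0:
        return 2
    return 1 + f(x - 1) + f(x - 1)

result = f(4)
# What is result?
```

f(x) = 1 + 2·f(x-1), f(0)=2. Closed form: (2+1)·2^4 - 1 = 47.

Answer: 47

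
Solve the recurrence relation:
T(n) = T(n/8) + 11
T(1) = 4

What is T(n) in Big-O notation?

Each step divides n by 8 and adds 11. After log_8(n) steps we reach T(1)=4. So T(n) = 11·log_8(n) + 4 = O(log n).

Answer: O(log n)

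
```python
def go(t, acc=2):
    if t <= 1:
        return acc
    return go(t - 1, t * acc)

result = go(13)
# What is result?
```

Accumulator trace (n, acc): (13, 2) -> (12, 26) -> (11, 312) -> (10, 3432) -> (9, 34320) -> (8, 308880) -> (7, 2471040) -> (6, 17297280) -> (5, 103783680) -> (4, 518918400) -> (3, 2075673600) -> (2, 6227020800) -> (1, 12454041600) -> return 12454041600

Answer: 12454041600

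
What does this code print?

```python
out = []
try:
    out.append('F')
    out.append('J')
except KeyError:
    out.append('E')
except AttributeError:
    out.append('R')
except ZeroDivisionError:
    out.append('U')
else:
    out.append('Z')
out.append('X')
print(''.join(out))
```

Execution trace: 'F' (try body) → 'J' (try body, no exception) → 'Z' (else) → 'X' (after the try/except). Output: FJZX

Answer: FJZX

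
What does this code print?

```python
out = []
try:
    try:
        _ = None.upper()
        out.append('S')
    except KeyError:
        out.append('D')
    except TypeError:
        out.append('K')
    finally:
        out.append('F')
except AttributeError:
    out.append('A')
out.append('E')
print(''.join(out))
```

Execution trace: 'F' (inner finally) → 'A' (outer except AttributeError) → 'E' (after the try/except). Output: FAE

Answer: FAE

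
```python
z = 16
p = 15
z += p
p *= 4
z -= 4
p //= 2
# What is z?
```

Trace:
`z = 16` → z = 16
`p = 15` → p = 15
`z += p` → z = 31
`p *= 4` → p = 60
`z -= 4` → z = 27
`p //= 2` → p = 30
So z = 27

Answer: 27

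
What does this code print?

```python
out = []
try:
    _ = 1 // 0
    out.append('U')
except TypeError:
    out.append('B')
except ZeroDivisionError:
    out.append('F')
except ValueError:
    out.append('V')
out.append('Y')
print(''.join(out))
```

Execution trace: 'F' (except ZeroDivisionError) → 'Y' (after the try/except). Output: FY

Answer: FY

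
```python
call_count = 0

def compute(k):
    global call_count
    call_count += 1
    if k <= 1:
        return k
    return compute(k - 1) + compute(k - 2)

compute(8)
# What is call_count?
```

Calls(k) = 1 + Calls(k-1) + Calls(k-2); Calls(0)=Calls(1)=1. For k=8 this gives 67.

Answer: 67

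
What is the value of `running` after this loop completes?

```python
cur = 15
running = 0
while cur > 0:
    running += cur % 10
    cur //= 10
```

Sum digits of 15
`running` takes the values: 0 → 5 → 6

Answer: 6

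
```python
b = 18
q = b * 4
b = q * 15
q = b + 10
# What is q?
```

Trace:
`b = 18` → b = 18
`q = b * 4` → q = 72
`b = q * 15` → b = 1080
`q = b + 10` → q = 1090
So q = 1090

Answer: 1090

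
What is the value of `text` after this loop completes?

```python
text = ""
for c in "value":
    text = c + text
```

Reverse 'value'
`text` takes the values: "" → "v" → "av" → "lav" → "ulav" → "eulav"

Answer: "eulav"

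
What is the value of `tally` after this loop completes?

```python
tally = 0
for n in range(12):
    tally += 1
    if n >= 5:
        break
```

Loop breaks when n reaches 5, tally is 6
`tally` takes the values: 0 → 1 → 2 → 3 → 4 → 5 → 6

Answer: 6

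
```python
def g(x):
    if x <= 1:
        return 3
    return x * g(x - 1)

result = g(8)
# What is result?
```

g(8) = 8 * 7 * 6 * 5 * 4 * 3 * 2 * 3 = 120960

Answer: 120960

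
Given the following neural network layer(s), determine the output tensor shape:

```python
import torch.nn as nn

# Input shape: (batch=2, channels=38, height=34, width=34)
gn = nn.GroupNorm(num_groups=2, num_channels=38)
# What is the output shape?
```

Input: (2, 38, 34, 34) -> Output: (2, 38, 34, 34)

Answer: (2, 38, 34, 34)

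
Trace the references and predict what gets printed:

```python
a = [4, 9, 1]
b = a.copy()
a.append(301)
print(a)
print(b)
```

Key concept: list.copy() creates independent copy.
Step by step:
`a = [4, 9, 1]` → a = [4, 9, 1]
`b = a.copy()` → b = [4, 9, 1]
`a.append(301)` → a = [4, 9, 1, 301]
`print(a)` → prints [4, 9, 1, 301]
`print(b)` → prints [4, 9, 1]

Answer:
[4, 9, 1, 301]
[4, 9, 1]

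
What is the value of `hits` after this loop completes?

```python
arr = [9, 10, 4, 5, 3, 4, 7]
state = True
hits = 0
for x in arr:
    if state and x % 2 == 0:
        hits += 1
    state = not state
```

Count even values at even positions
`hits` takes the values: 0 → 1

Answer: 1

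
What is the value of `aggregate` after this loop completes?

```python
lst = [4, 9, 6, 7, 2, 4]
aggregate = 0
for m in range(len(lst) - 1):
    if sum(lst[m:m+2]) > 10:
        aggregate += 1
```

Count windows with sum > 10
`aggregate` takes the values: 0 → 1 → 2 → 3

Answer: 3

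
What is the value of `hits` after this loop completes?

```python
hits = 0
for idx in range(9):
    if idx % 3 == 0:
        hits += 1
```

Count numbers divisible by 3 in range(9)
`hits` takes the values: 0 → 1 → 2 → 3

Answer: 3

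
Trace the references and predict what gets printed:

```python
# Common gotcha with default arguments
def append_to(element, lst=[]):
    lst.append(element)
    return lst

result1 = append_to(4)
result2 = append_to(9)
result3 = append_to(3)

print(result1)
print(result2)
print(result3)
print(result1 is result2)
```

Key concept: mutable default argument gotcha.
Step by step:
`result1 = append_to(4)` → result1 = [4]
`result2 = append_to(9)` → result1 = [4, 9] (same object as result2); result2 = [4, 9] (same object as result1)
`result3 = append_to(3)` → result1 = [4, 9, 3] (same object as result2, result3); result2 = [4, 9, 3] (same object as result1, result3); result3 = [4, 9, 3] (same object as result1, result2)
`print(result1)` → prints [4, 9, 3]
`print(result2)` → prints [4, 9, 3]
`print(result3)` → prints [4, 9, 3]
`print(result1 is result2)` → prints True

Answer:
[4, 9, 3]
[4, 9, 3]
[4, 9, 3]
True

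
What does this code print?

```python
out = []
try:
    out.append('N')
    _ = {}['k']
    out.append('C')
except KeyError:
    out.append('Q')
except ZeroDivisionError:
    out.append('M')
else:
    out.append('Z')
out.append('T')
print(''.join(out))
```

Execution trace: 'N' (try body) → 'Q' (except KeyError) → 'T' (after the try/except). Output: NQT

Answer: NQT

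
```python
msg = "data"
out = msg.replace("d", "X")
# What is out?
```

Trace:
`msg = "data"` → msg = 'data'
`out = msg.replace("d", "X")` → out = 'Xata'
So out = 'Xata'

Answer: 'Xata'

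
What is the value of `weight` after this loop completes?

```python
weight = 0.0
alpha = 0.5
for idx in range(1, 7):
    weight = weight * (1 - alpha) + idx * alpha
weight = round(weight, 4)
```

Moving average with lr=0.5
`weight` takes the values: 0.0 → 0.5 → 1.25 → 2.125 → 3.0625 → 4.03125 → 5.015625 → 5.0156

Answer: 5.0156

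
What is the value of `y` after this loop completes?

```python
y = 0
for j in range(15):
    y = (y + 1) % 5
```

Increment mod 5, 15 times = 0
`y` takes the values: 0 → 1 → 2 → 3 → 4 → 0 → 1 → 2 → 3 → 4 → 0 → 1 → 2 → 3 → 4 → 0

Answer: 0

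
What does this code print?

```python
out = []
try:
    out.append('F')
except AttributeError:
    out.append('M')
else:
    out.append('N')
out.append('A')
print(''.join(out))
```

Execution trace: 'F' (try body, no exception) → 'N' (else) → 'A' (after the try/except). Output: FNA

Answer: FNA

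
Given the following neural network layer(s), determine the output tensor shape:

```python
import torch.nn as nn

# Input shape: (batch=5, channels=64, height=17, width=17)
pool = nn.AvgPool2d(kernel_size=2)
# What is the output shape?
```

Input: (5, 64, 17, 17) -> Output: (5, 64, 8, 8)

Answer: (5, 64, 8, 8)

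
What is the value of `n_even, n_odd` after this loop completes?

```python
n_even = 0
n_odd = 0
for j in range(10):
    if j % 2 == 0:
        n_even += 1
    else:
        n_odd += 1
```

Count evens and odds in range(10)
`n_even, n_odd` takes the values: (0, 0) → (1, 0) → (1, 1) → (2, 1) → (2, 2) → (3, 2) → (3, 3) → (4, 3) → (4, 4) → (5, 4) → (5, 5)

Answer: 5, 5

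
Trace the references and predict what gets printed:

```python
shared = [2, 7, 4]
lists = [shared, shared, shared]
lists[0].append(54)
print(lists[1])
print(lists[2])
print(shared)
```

Key concept: list of same reference.
Step by step:
`shared = [2, 7, 4]` → shared = [2, 7, 4]
`lists = [shared, shared, shared]` → lists = [[2, 7, 4], [2, 7, 4], [2, 7, 4]]
`lists[0].append(54)` → shared = [2, 7, 4, 54]; lists = [[2, 7, 4, 54], [2, 7, 4, 54], [2, 7, 4, 54]]
`print(lists[1])` → prints [2, 7, 4, 54]
`print(lists[2])` → prints [2, 7, 4, 54]
`print(shared)` → prints [2, 7, 4, 54]

Answer:
[2, 7, 4, 54]
[2, 7, 4, 54]
[2, 7, 4, 54]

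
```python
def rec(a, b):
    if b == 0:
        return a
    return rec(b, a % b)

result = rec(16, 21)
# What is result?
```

rec(16, 21) -> rec(21, 16) -> rec(16, 5) -> rec(5, 1) -> rec(1, 0) -> 1

Answer: 1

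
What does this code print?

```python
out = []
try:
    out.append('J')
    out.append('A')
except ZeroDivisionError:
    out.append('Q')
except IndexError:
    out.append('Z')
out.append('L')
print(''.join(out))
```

Execution trace: 'J' (try body) → 'A' (try body, no exception) → 'L' (after the try/except). Output: JAL

Answer: JAL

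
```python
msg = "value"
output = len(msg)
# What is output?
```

Trace:
`msg = "value"` → msg = 'value'
`output = len(msg)` → output = 5
So output = 5

Answer: 5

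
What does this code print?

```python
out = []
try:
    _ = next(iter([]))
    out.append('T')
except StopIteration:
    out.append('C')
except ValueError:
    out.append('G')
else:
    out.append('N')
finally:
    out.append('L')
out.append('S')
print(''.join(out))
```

Execution trace: 'C' (except StopIteration) → 'L' (finally) → 'S' (after the try/except). Output: CLS

Answer: CLS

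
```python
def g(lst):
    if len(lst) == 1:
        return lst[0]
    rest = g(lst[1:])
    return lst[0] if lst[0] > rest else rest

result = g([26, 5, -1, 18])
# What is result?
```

Recursive max over [26, 5, -1, 18] = 26

Answer: 26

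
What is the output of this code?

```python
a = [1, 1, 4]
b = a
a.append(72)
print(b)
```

Key concept: basic list aliasing.
Step by step:
`a = [1, 1, 4]` → a = [1, 1, 4]
`b = a` → b = [1, 1, 4] (same object as a)
`a.append(72)` → a = [1, 1, 4, 72] (same object as b); b = [1, 1, 4, 72] (same object as a)
`print(b)` → prints [1, 1, 4, 72]

Answer: [1, 1, 4, 72]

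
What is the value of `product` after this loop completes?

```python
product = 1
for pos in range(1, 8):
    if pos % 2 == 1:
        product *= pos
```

Product of odd numbers 1 to 7
`product` takes the values: 1 → 3 → 15 → 105

Answer: 105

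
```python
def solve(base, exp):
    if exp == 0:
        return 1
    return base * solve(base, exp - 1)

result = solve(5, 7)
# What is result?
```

solve(5, 7) = 5 * 5 * 5 * 5 * 5 * 5 * 5 = 78125

Answer: 78125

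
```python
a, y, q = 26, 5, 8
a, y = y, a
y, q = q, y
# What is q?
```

Trace:
`a, y, q = 26, 5, 8` → a = 26; y = 5; q = 8
`a, y = y, a` → a = 5; y = 26
`y, q = q, y` → y = 8; q = 26
So q = 26

Answer: 26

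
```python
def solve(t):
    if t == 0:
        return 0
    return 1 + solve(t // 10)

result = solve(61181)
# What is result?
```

Count of digits of 61181: 5

Answer: 5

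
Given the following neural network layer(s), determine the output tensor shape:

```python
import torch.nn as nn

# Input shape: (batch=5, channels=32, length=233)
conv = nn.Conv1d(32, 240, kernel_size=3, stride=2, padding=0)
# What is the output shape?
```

Input: (5, 32, 233) -> Output: (5, 240, 116)

Answer: (5, 240, 116)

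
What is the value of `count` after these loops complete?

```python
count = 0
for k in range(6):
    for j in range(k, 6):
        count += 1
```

Upper triangle: 6 + 5 + ... + 1
`count` takes the values: 0 → 1 → 2 → 3 → 4 → 5 → 6 → 7 → 8 → 9 → 10 → 11 → 12 → 13 → 14 → 15 → 16 → 17 → 18 → 19 → 20 → 21

Answer: 21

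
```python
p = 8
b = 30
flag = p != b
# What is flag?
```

Trace:
`p = 8` → p = 8
`b = 30` → b = 30
`flag = p != b` → flag = True
So flag = True

Answer: True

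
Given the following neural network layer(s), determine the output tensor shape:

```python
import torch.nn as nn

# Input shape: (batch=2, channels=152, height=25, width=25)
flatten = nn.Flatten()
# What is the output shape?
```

Input: (2, 152, 25, 25) -> Output: (2, 95000)

Answer: (2, 95000)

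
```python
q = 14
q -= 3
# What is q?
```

Trace:
`q = 14` → q = 14
`q -= 3` → q = 11
So q = 11

Answer: 11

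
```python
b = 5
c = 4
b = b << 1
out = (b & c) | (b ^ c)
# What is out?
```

Trace:
`b = 5` → b = 5
`c = 4` → c = 4
`b = b << 1` → b = 10
`out = (b & c) | (b ^ c)` → out = 14
So out = 14

Answer: 14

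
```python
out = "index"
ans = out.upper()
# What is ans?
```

Trace:
`out = "index"` → out = 'index'
`ans = out.upper()` → ans = 'INDEX'
So ans = 'INDEX'

Answer: 'INDEX'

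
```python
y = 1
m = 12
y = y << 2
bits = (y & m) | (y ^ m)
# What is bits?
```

Trace:
`y = 1` → y = 1
`m = 12` → m = 12
`y = y << 2` → y = 4
`bits = (y & m) | (y ^ m)` → bits = 12
So bits = 12

Answer: 12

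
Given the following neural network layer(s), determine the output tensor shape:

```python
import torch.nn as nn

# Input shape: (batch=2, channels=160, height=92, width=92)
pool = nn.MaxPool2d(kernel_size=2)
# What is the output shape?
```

Input: (2, 160, 92, 92) -> Output: (2, 160, 46, 46)

Answer: (2, 160, 46, 46)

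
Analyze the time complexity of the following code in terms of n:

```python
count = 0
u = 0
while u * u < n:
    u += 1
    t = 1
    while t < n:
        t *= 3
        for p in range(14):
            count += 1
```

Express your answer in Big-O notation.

Each loop level contributes: √n × log n × 1. Multiplying the contributions gives O(√n log n).

Answer: O(√n log n)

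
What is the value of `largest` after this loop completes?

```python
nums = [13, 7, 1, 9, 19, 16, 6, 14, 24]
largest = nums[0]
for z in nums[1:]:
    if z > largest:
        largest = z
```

Maximum of [13, 7, 1, 9, 19, 16, 6, 14, 24]
`largest` takes the values: 13 → 19 → 24

Answer: 24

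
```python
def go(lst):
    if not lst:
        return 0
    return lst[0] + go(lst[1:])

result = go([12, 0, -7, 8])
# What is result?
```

12 + 0 + (-7) + 8 + 0 = 13

Answer: 13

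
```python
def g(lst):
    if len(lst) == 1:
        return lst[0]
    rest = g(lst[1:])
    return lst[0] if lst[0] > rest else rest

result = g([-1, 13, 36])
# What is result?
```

Recursive max over [-1, 13, 36] = 36

Answer: 36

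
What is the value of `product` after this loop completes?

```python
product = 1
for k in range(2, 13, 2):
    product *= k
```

Product of even numbers 2 to 12
`product` takes the values: 1 → 2 → 8 → 48 → 384 → 3840 → 46080

Answer: 46080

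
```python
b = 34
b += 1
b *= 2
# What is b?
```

Trace:
`b = 34` → b = 34
`b += 1` → b = 35
`b *= 2` → b = 70
So b = 70

Answer: 70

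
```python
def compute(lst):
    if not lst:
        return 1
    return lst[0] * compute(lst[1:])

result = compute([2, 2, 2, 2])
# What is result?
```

Product over [2, 2, 2, 2] = 2 * 2 * 2 * 2 = 16

Answer: 16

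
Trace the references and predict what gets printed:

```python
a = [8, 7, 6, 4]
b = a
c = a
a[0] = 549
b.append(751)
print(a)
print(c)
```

Key concept: multiple aliases.
Step by step:
`a = [8, 7, 6, 4]` → a = [8, 7, 6, 4]
`b = a` → b = [8, 7, 6, 4] (same object as a)
`c = a` → c = [8, 7, 6, 4] (same object as a, b)
`a[0] = 549` → a = [549, 7, 6, 4] (same object as b, c); b = [549, 7, 6, 4] (same object as a, c); c = [549, 7, 6, 4] (same object as a, b)
`b.append(751)` → a = [549, 7, 6, 4, 751] (same object as b, c); b = [549, 7, 6, 4, 751] (same object as a, c); c = [549, 7, 6, 4, 751] (same object as a, b)
`print(a)` → prints [549, 7, 6, 4, 751]
`print(c)` → prints [549, 7, 6, 4, 751]

Answer:
[549, 7, 6, 4, 751]
[549, 7, 6, 4, 751]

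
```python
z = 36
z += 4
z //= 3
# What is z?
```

Trace:
`z = 36` → z = 36
`z += 4` → z = 40
`z //= 3` → z = 13
So z = 13

Answer: 13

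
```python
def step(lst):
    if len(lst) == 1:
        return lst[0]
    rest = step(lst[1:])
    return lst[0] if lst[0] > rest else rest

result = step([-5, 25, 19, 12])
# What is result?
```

Recursive max over [-5, 25, 19, 12] = 25

Answer: 25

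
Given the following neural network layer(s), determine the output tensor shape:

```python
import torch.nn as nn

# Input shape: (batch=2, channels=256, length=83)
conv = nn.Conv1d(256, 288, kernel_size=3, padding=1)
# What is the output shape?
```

Input: (2, 256, 83) -> Output: (2, 288, 83)

Answer: (2, 288, 83)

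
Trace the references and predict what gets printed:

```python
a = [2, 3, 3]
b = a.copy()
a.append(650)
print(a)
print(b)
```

Key concept: list.copy() creates independent copy.
Step by step:
`a = [2, 3, 3]` → a = [2, 3, 3]
`b = a.copy()` → b = [2, 3, 3]
`a.append(650)` → a = [2, 3, 3, 650]
`print(a)` → prints [2, 3, 3, 650]
`print(b)` → prints [2, 3, 3]

Answer:
[2, 3, 3, 650]
[2, 3, 3]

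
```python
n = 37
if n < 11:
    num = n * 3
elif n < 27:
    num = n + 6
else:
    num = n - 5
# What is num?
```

Trace:
`n = 37` → n = 37
`if n < 11: ...` → n < 11 is False, n < 27 is False, take else branch → num = 32
So num = 32

Answer: 32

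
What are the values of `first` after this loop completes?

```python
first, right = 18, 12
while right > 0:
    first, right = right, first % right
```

GCD of 18 and 12
`first` takes the values: 18 → 12 → 6

Answer: 6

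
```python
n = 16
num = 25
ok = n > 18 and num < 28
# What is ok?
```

Trace:
`n = 16` → n = 16
`num = 25` → num = 25
`ok = n > 18 and num < 28` → ok = False
So ok = False

Answer: False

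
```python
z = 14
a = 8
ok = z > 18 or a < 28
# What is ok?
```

Trace:
`z = 14` → z = 14
`a = 8` → a = 8
`ok = z > 18 or a < 28` → ok = True
So ok = True

Answer: True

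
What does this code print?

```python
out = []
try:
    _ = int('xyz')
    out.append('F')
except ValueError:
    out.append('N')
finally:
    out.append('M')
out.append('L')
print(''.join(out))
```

Execution trace: 'N' (except ValueError) → 'M' (finally) → 'L' (after the try/except). Output: NML

Answer: NML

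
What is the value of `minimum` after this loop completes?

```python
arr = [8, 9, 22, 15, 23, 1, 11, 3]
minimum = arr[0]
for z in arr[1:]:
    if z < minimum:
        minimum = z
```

Minimum of [8, 9, 22, 15, 23, 1, 11, 3]
`minimum` takes the values: 8 → 1

Answer: 1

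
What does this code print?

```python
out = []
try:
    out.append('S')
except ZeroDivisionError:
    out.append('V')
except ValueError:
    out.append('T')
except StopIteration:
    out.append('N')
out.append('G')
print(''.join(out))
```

Execution trace: 'S' (try body, no exception) → 'G' (after the try/except). Output: SG

Answer: SG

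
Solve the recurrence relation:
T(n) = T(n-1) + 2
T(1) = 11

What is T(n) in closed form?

Unrolling: T(n) = T(1) + 2·(n-1) = 11 + 2(n-1) = 2n + 9.

Answer: T(n) = 2n + 9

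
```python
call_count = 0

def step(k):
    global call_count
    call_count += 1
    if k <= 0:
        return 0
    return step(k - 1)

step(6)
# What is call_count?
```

Linear recursion stepping by 1: 7 calls from k=6 down to ≤0.

Answer: 7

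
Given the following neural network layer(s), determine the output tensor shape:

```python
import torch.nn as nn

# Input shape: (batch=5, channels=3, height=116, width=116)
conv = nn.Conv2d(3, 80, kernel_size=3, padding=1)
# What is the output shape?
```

Input: (5, 3, 116, 116) -> Output: (5, 80, 116, 116)

Answer: (5, 80, 116, 116)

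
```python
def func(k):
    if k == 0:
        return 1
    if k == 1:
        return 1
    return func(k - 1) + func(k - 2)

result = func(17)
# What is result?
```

Build up from base cases: func(0)=1, func(1)=1, func(2)=2, func(3)=3, func(4)=5, func(5)=8, func(6)=13, ..., func(17)=2584

Answer: 2584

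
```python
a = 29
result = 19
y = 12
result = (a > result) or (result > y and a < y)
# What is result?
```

Trace:
`a = 29` → a = 29
`result = 19` → result = 19
`y = 12` → y = 12
`result = (a > result) or (result > y and a < y)` → result = True
So result = True

Answer: True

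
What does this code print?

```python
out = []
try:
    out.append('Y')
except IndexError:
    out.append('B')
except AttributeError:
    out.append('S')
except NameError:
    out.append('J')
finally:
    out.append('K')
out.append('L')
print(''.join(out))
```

Execution trace: 'Y' (try body, no exception) → 'K' (finally) → 'L' (after the try/except). Output: YKL

Answer: YKL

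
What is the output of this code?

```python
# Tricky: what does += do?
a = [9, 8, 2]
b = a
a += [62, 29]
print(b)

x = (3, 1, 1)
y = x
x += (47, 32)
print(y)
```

Key concept: += behavior differs for mutable vs immutable.
Step by step:
`a = [9, 8, 2]` → a = [9, 8, 2]
`b = a` → b = [9, 8, 2] (same object as a)
`a += [62, 29]` → a = [9, 8, 2, 62, 29] (same object as b); b = [9, 8, 2, 62, 29] (same object as a)
`print(b)` → prints [9, 8, 2, 62, 29]
`x = (3, 1, 1)` → x = (3, 1, 1)
`y = x` → y = (3, 1, 1)
`x += (47, 32)` → x = (3, 1, 1, 47, 32)
`print(y)` → prints (3, 1, 1)

Answer:
[9, 8, 2, 62, 29]
(3, 1, 1)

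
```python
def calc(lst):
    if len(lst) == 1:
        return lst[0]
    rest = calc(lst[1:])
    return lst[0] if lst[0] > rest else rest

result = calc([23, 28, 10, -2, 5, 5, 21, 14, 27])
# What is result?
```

Recursive max over [23, 28, 10, -2, 5, 5, 21, 14, 27] = 28

Answer: 28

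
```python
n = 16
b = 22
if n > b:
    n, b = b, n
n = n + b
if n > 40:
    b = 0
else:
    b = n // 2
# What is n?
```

Trace:
`n = 16` → n = 16
`b = 22` → b = 22
`if n > b: ...` → n > b is False → no variable changes
`n = n + b` → n = 38
`if n > 40: ...` → n > 40 is False, take else branch → b = 19
So n = 38

Answer: 38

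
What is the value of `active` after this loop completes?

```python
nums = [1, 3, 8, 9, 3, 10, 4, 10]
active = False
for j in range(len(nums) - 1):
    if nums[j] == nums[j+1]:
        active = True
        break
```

Check consecutive duplicates in [1, 3, 8, 9, 3, 10, 4, 10]
`active` takes the values: False

Answer: False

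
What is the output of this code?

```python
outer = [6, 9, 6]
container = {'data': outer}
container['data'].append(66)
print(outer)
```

Key concept: dict holds reference to list.
Step by step:
`outer = [6, 9, 6]` → outer = [6, 9, 6]
`container = {'data': outer}` → container = {'data': [6, 9, 6]}
`container['data'].append(66)` → outer = [6, 9, 6, 66]; container = {'data': [6, 9, 6, 66]}
`print(outer)` → prints [6, 9, 6, 66]

Answer: [6, 9, 6, 66]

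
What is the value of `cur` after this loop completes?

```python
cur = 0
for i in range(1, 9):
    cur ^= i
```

XOR of 1 to 8
`cur` takes the values: 0 → 1 → 3 → 0 → 4 → 1 → 7 → 0 → 8

Answer: 8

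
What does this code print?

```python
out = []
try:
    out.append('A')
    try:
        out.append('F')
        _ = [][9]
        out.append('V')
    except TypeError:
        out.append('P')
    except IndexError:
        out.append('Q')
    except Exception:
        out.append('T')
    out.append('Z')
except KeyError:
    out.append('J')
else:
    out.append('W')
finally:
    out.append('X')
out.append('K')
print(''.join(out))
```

Execution trace: 'A' (try body) → 'F' (inner try body) → 'Q' (inner except IndexError) → 'Z' (try body, no exception) → 'W' (else) → 'X' (finally) → 'K' (after the try/except). Output: AFQZWXK

Answer: AFQZWXK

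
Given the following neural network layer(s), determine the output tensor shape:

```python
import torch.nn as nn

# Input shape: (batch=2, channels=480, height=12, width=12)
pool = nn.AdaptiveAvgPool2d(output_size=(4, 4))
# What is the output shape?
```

Input: (2, 480, 12, 12) -> Output: (2, 480, 4, 4)

Answer: (2, 480, 4, 4)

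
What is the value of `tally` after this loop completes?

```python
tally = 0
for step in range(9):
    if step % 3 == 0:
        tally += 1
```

Count numbers divisible by 3 in range(9)
`tally` takes the values: 0 → 1 → 2 → 3

Answer: 3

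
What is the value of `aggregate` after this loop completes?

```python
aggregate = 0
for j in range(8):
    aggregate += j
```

Sum of 0 to 7 = 28
`aggregate` takes the values: 0 → 1 → 3 → 6 → 10 → 15 → 21 → 28

Answer: 28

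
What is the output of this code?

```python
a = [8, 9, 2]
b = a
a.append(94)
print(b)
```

Key concept: basic list aliasing.
Step by step:
`a = [8, 9, 2]` → a = [8, 9, 2]
`b = a` → b = [8, 9, 2] (same object as a)
`a.append(94)` → a = [8, 9, 2, 94] (same object as b); b = [8, 9, 2, 94] (same object as a)
`print(b)` → prints [8, 9, 2, 94]

Answer: [8, 9, 2, 94]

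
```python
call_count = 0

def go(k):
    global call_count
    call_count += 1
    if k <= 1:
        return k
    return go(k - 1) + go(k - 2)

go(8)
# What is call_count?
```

Calls(k) = 1 + Calls(k-1) + Calls(k-2); Calls(0)=Calls(1)=1. For k=8 this gives 67.

Answer: 67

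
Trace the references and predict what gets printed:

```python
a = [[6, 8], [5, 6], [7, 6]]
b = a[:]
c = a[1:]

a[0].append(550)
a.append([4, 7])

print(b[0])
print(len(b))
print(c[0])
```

Key concept: slice with nested mutation.
Step by step:
`a = [[6, 8], [5, 6], [7, 6]]` → a = [[6, 8], [5, 6], [7, 6]]
`b = a[:]` → b = [[6, 8], [5, 6], [7, 6]]
`c = a[1:]` → c = [[5, 6], [7, 6]]
`a[0].append(550)` → a = [[6, 8, 550], [5, 6], [7, 6]]; b = [[6, 8, 550], [5, 6], [7, 6]]
`a.append([4, 7])` → a = [[6, 8, 550], [5, 6], [7, 6], [4, 7]]
`print(b[0])` → prints [6, 8, 550]
`print(len(b))` → prints 3
`print(c[0])` → prints [5, 6]

Answer:
[6, 8, 550]
3
[5, 6]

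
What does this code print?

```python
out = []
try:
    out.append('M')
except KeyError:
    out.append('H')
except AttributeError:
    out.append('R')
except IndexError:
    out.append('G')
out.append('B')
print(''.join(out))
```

Execution trace: 'M' (try body, no exception) → 'B' (after the try/except). Output: MB

Answer: MB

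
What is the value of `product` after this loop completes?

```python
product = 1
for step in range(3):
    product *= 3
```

3^3 = 27
`product` takes the values: 1 → 3 → 9 → 27

Answer: 27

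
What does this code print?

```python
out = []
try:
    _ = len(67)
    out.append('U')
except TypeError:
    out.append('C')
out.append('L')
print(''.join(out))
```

Execution trace: 'C' (except TypeError) → 'L' (after the try/except). Output: CL

Answer: CL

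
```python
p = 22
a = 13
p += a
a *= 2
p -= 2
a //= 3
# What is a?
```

Trace:
`p = 22` → p = 22
`a = 13` → a = 13
`p += a` → p = 35
`a *= 2` → a = 26
`p -= 2` → p = 33
`a //= 3` → a = 8
So a = 8

Answer: 8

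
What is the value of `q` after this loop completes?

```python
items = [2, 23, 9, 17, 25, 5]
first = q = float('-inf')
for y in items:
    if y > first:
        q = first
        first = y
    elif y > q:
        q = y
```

Second largest (with repeats) in [2, 23, 9, 17, 25, 5]
`q` takes the values: -inf → 2 → 9 → 17 → 23

Answer: 23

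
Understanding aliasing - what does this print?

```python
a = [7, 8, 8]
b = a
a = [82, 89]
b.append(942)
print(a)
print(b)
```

Key concept: rebinding vs mutation: a is rebound to a new list, b still points at the original.
Step by step:
`a = [7, 8, 8]` → a = [7, 8, 8]
`b = a` → b = [7, 8, 8] (same object as a)
`a = [82, 89]` → a = [82, 89]
`b.append(942)` → b = [7, 8, 8, 942]
`print(a)` → prints [82, 89]
`print(b)` → prints [7, 8, 8, 942]

Answer:
[82, 89]
[7, 8, 8, 942]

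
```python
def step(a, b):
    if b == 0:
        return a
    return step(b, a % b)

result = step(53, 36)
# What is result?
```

step(53, 36) -> step(36, 17) -> step(17, 2) -> step(2, 1) -> step(1, 0) -> 1

Answer: 1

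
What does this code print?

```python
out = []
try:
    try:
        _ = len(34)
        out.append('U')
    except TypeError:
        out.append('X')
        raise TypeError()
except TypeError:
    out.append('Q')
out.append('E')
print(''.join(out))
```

Execution trace: 'X' (inner except TypeError) → 'Q' (outer except TypeError) → 'E' (after the try/except). Output: XQE

Answer: XQE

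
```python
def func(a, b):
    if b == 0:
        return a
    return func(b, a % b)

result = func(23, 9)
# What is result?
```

func(23, 9) -> func(9, 5) -> func(5, 4) -> func(4, 1) -> func(1, 0) -> 1

Answer: 1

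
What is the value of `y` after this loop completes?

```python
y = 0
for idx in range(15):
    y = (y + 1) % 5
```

Increment mod 5, 15 times = 0
`y` takes the values: 0 → 1 → 2 → 3 → 4 → 0 → 1 → 2 → 3 → 4 → 0 → 1 → 2 → 3 → 4 → 0

Answer: 0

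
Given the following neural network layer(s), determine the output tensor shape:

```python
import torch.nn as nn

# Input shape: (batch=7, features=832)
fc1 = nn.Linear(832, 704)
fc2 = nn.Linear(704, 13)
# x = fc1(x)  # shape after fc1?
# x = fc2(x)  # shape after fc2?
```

Input: (7, 832) -> after fc1: (7, 704) -> Output: (7, 13)

Answer: (7, 13)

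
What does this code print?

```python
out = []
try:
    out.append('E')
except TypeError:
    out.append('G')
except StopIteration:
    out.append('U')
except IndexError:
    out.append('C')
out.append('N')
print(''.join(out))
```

Execution trace: 'E' (try body, no exception) → 'N' (after the try/except). Output: EN

Answer: EN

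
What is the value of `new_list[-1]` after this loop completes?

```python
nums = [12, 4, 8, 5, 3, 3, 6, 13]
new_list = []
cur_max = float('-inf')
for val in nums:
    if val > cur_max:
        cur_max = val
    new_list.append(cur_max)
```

Running max ends at 13
`new_list` takes the values: [] → [12] → [12, 12] → [12, 12, 12] → [12, 12, 12, 12] → [12, 12, 12, 12, 12] → [12, 12, 12, 12, 12, 12] → [12, 12, 12, 12, 12, 12, 12] → [12, 12, 12, 12, 12, 12, 12, 13]
So `new_list[-1]` = 13

Answer: 13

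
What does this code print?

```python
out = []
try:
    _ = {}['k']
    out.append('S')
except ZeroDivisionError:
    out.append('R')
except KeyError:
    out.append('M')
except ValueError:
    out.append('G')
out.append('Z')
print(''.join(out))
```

Execution trace: 'M' (except KeyError) → 'Z' (after the try/except). Output: MZ

Answer: MZ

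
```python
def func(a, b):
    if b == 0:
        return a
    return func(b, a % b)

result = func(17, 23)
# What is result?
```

func(17, 23) -> func(23, 17) -> func(17, 6) -> func(6, 5) -> func(5, 1) -> func(1, 0) -> 1

Answer: 1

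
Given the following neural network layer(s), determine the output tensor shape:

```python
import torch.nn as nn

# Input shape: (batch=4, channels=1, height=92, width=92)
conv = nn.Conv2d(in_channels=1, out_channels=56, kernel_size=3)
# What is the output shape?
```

Input: (4, 1, 92, 92) -> Output: (4, 56, 90, 90)

Answer: (4, 56, 90, 90)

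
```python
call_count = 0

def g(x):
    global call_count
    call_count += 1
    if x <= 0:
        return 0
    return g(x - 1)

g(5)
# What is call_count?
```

Linear recursion stepping by 1: 6 calls from x=5 down to ≤0.

Answer: 6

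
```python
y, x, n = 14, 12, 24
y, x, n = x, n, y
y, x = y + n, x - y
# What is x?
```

Trace:
`y, x, n = 14, 12, 24` → y = 14; x = 12; n = 24
`y, x, n = x, n, y` → y = 12; x = 24; n = 14
`y, x = y + n, x - y` → y = 26; x = 12
So x = 12

Answer: 12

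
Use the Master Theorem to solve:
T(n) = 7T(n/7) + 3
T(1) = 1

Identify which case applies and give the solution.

a=7, b=7, f(n)=3. log_7(7) = 1. Since c=0 < 1, Case 1 applies: T(n) = Θ(n^log_b(a)) = O(n).

Answer: O(n) - Case 1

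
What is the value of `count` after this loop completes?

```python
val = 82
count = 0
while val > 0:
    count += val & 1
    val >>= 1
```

Count set bits in 82 (binary: 0b1010010)
`count` takes the values: 0 → 1 → 2 → 3

Answer: 3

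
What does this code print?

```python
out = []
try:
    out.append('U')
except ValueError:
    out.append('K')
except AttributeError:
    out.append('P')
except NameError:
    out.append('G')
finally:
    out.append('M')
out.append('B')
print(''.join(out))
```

Execution trace: 'U' (try body, no exception) → 'M' (finally) → 'B' (after the try/except). Output: UMB

Answer: UMB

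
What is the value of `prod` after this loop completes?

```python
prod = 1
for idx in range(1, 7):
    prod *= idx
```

6! = 720
`prod` takes the values: 1 → 2 → 6 → 24 → 120 → 720

Answer: 720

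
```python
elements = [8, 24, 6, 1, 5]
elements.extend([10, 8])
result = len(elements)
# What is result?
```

Trace:
`elements = [8, 24, 6, 1, 5]` → elements = [8, 24, 6, 1, 5]
`elements.extend([10, 8])` → elements = [8, 24, 6, 1, 5, 10, 8]
`result = len(elements)` → result = 7
So result = 7

Answer: 7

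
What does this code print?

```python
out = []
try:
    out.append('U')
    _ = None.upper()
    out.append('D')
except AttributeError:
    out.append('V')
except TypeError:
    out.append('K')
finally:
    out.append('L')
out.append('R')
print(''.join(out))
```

Execution trace: 'U' (try body) → 'V' (except AttributeError) → 'L' (finally) → 'R' (after the try/except). Output: UVLR

Answer: UVLR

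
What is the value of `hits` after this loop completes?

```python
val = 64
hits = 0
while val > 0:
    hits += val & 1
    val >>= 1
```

Count set bits in 64 (binary: 0b1000000)
`hits` takes the values: 0 → 1

Answer: 1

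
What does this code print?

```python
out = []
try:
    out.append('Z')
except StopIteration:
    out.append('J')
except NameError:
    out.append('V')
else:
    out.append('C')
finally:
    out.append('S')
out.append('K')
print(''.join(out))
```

Execution trace: 'Z' (try body, no exception) → 'C' (else) → 'S' (finally) → 'K' (after the try/except). Output: ZCSK

Answer: ZCSK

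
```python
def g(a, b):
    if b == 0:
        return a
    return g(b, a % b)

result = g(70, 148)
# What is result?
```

g(70, 148) -> g(148, 70) -> g(70, 8) -> g(8, 6) -> g(6, 2) -> g(2, 0) -> 2

Answer: 2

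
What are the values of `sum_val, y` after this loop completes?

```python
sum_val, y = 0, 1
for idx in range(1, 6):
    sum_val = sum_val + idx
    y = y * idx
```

Sum and factorial of 1 to 5
`sum_val, y` takes the values: (0, 1) → (1, 1) → (3, 1) → (3, 2) → (6, 2) → (6, 6) → (10, 6) → (10, 24) → (15, 24) → (15, 120)

Answer: 15, 120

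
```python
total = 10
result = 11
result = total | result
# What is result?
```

Trace:
`total = 10` → total = 10
`result = 11` → result = 11
`result = total | result` → result = 11
So result = 11

Answer: 11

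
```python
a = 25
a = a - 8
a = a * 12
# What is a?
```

Trace:
`a = 25` → a = 25
`a = a - 8` → a = 17
`a = a * 12` → a = 204
So a = 204

Answer: 204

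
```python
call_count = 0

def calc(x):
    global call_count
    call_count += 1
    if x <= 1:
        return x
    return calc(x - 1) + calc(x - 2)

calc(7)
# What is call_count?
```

Calls(x) = 1 + Calls(x-1) + Calls(x-2); Calls(0)=Calls(1)=1. For x=7 this gives 41.

Answer: 41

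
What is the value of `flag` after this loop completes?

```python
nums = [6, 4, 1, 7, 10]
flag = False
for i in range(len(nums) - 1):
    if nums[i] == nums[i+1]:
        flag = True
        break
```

Check consecutive duplicates in [6, 4, 1, 7, 10]
`flag` takes the values: False

Answer: False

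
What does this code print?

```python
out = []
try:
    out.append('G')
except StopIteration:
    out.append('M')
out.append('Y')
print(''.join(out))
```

Execution trace: 'G' (try body, no exception) → 'Y' (after the try/except). Output: GY

Answer: GY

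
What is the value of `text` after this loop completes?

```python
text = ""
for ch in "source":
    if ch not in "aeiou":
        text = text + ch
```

Remove vowels from 'source'
`text` takes the values: "" → "s" → "sr" → "src"

Answer: "src"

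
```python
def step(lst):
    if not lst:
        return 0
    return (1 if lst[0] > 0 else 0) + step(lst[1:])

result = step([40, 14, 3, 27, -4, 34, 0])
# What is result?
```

Count of positive elements in [40, 14, 3, 27, -4, 34, 0] = 5

Answer: 5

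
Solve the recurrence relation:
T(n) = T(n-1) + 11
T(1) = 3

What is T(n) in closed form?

Unrolling: T(n) = T(1) + 11·(n-1) = 3 + 11(n-1) = 11n - 8.

Answer: T(n) = 11n - 8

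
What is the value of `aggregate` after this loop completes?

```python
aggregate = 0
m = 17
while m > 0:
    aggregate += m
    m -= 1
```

Sum 17 down to 1
`aggregate` takes the values: 0 → 17 → 33 → 48 → 62 → 75 → 87 → 98 → 108 → 117 → 125 → 132 → 138 → 143 → 147 → 150 → 152 → 153

Answer: 153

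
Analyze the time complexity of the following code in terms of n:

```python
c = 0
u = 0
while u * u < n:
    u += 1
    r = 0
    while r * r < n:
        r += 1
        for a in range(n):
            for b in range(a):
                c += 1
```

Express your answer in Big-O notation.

Each loop level contributes: √n × √n × n × n. Multiplying the contributions gives O(n^3).

Answer: O(n^3)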